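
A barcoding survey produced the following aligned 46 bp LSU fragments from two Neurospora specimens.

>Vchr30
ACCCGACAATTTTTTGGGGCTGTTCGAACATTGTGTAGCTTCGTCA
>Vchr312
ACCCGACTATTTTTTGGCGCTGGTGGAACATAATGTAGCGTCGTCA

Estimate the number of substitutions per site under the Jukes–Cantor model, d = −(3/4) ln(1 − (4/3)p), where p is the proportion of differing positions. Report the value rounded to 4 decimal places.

0.1701

Mismatches occur at site 8 (A/T), site 18 (G/C), site 23 (T/G), site 25 (C/G), site 32 (T/A), site 33 (G/A), site 40 (T/G).
p = 7/46 = 0.152174.
d = −0.75 · ln(1 − (4/3)·0.152174) = −0.75 · ln(0.797101) = −0.75 · (-0.226774) = 0.1701.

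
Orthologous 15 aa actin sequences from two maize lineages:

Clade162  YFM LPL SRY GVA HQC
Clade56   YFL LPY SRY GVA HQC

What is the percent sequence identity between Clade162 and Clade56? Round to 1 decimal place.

Mismatches occur at site 3 (M/L), site 6 (L/Y).
13 of the 15 sites match, so the percent identity is 13/15 × 100 = 86.7%.

86.7%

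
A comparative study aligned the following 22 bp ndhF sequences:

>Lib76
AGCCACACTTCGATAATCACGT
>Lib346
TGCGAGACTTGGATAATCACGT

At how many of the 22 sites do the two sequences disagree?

The sequences differ at positions 1 (A/T), 4 (C/G), 6 (C/G), 11 (C/G).
That gives 4 mismatches out of 22 aligned sites, so the Hamming distance is 4.

4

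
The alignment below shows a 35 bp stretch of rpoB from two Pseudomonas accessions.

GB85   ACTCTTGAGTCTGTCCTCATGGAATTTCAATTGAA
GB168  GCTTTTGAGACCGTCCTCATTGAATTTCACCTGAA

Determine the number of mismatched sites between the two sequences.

7

Differing sites — 1:A/G; 4:C/T; 10:T/A; 12:T/C; 21:G/T; 30:A/C; 31:T/C.
That gives 7 mismatches out of 35 aligned sites, so the Hamming distance is 7.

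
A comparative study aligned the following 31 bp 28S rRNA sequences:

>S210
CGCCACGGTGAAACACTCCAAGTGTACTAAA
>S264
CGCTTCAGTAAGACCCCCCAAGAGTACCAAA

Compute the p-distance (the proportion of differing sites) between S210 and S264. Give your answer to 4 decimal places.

0.2903

The sequences differ at positions 4 (C/T), 5 (A/T), 7 (G/A), 10 (G/A), 12 (A/G), 15 (A/C), 17 (T/C), 23 (T/A), 28 (T/C).
There are 9 differences over 31 sites, so p = 9/31 = 0.2903.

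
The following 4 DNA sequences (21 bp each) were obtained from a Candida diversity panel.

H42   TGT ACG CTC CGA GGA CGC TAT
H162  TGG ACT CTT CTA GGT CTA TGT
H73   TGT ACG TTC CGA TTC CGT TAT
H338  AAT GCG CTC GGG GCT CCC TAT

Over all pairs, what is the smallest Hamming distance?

Pairwise Hamming distances:
  H42 vs H162: 8
  H42 vs H73: 5
  H42 vs H338: 8
  H162 vs H73: 11
  H162 vs H338: 13
  H73 vs H338: 11
The smallest is 5, between H42 and H73.

5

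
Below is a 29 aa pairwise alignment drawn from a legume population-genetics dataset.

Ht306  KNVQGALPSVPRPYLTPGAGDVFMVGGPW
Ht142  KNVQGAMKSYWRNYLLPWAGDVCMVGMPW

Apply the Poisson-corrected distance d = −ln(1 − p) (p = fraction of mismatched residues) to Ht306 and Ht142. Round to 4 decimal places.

Mismatches occur at site 7 (L/M), site 8 (P/K), site 10 (V/Y), site 11 (P/W), site 13 (P/N), site 16 (T/L), site 18 (G/W), site 23 (F/C), site 27 (G/M).
p = 9/29 = 0.310345.
d = −ln(1 − 0.310345) = −ln(0.689655) = 0.3716.

0.3716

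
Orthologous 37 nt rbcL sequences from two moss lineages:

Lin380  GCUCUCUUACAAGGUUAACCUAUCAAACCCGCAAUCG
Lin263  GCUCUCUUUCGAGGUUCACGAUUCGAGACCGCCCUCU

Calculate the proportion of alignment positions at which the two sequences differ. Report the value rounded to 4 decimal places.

Mismatches occur at site 9 (A/U), site 11 (A/G), site 17 (A/C), site 20 (C/G), site 21 (U/A), site 22 (A/U), site 25 (A/G), site 27 (A/G), site 28 (C/A), site 33 (A/C), site 34 (A/C), site 37 (G/U).
There are 12 differences over 37 sites, so p = 12/37 = 0.3243.

0.3243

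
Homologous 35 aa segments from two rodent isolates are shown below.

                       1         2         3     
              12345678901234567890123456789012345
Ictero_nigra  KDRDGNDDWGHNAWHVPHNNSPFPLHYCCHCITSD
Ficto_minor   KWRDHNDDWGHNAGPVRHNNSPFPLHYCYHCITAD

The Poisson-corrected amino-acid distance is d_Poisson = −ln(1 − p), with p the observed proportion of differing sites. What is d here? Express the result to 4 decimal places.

0.2231

Mismatches occur at site 2 (D/W), site 5 (G/H), site 14 (W/G), site 15 (H/P), site 17 (P/R), site 29 (C/Y), site 34 (S/A).
p = 7/35 = 0.200000.
d = −ln(1 − 0.200000) = −ln(0.800000) = 0.2231.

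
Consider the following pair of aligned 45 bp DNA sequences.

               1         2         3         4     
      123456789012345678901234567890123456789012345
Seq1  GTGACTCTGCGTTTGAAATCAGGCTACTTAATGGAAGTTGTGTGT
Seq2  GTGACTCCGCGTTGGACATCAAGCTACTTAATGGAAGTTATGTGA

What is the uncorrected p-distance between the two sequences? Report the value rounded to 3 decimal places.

Differing sites — 8:T/C; 14:T/G; 17:A/C; 22:G/A; 40:G/A; 45:T/A.
There are 6 differences over 45 sites, so p = 6/45 = 0.133.

0.133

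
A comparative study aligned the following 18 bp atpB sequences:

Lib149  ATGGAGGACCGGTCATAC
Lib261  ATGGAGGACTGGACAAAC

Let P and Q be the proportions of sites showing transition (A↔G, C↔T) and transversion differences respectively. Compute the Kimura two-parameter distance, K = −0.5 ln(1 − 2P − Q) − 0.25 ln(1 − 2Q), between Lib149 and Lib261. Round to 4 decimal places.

The sequences differ at positions 10 (C/T, transition), 13 (T/A, transversion), 16 (T/A, transversion).
Of the 3 differences, 1 transition and 2 transversions over 18 sites: P = 1/18 = 0.055556, Q = 2/18 = 0.111111.
d = −0.5·ln(0.777777) − 0.25·ln(0.777778) = −0.5·(-0.251315) − 0.25·(-0.251314) = 0.1885.

0.1885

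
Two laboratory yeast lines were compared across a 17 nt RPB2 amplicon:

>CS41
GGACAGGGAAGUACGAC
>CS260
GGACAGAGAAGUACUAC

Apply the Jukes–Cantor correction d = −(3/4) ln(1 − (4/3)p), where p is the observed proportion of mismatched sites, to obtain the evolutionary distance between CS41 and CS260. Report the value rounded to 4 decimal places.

Differing sites — 7:G/A; 15:G/U.
p = 2/17 = 0.117647.
d = −0.75 · ln(1 − (4/3)·0.117647) = −0.75 · ln(0.843137) = −0.75 · (-0.170626) = 0.1280.

0.1280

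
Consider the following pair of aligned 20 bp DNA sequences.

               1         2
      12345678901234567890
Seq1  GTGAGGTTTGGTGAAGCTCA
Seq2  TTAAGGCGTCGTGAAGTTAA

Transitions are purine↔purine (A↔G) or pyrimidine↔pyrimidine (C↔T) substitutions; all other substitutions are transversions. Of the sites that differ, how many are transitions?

The sequences differ at positions 1 (G/T, transversion), 3 (G/A, transition), 7 (T/C, transition), 8 (T/G, transversion), 10 (G/C, transversion), 17 (C/T, transition), 19 (C/A, transversion).
Of the 7 differences, 3 transitions and 4 transversions, so the answer is 3.

3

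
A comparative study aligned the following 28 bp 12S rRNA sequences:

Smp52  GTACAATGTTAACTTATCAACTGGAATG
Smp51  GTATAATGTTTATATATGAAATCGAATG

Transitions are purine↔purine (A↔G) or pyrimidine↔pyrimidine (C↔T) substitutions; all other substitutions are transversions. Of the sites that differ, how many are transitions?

2

Mismatches occur at site 4 (C→T, transition), site 11 (A→T, transversion), site 13 (C→T, transition), site 14 (T→A, transversion), site 18 (C→G, transversion), site 21 (C→A, transversion), site 23 (G→C, transversion).
Of the 7 differences, 2 transitions and 5 transversions, so the answer is 2.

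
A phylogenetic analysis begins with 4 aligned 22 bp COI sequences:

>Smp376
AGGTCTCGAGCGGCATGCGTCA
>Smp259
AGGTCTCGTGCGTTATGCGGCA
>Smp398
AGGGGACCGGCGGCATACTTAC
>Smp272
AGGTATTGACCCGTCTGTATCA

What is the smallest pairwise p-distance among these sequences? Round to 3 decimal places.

Pairwise Hamming distances:
  Smp376 vs Smp259: 4
  Smp376 vs Smp398: 9
  Smp376 vs Smp272: 8
  Smp259 vs Smp398: 12
  Smp259 vs Smp272: 10
  Smp398 vs Smp272: 15
The smallest is 4 mismatches, between Smp376 and Smp259; p = 4/22 = 0.182.

0.182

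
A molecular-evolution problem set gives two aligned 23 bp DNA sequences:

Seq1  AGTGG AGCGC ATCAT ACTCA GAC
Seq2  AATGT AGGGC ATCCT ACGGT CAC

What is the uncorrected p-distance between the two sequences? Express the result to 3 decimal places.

Differing sites — 2:G/A; 5:G/T; 8:C/G; 14:A/C; 18:T/G; 19:C/G; 20:A/T; 21:G/C.
There are 8 differences over 23 sites, so p = 8/23 = 0.348.

0.348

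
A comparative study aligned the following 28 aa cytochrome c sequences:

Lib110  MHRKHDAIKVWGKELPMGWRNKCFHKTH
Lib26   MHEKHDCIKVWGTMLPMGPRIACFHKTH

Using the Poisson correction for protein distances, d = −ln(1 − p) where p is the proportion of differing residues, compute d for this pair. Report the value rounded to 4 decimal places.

0.2877

Mismatches occur at site 3 (R→E), site 7 (A→C), site 13 (K→T), site 14 (E→M), site 19 (W→P), site 21 (N→I), site 22 (K→A).
p = 7/28 = 0.250000.
d = −ln(1 − 0.250000) = −ln(0.750000) = 0.2877.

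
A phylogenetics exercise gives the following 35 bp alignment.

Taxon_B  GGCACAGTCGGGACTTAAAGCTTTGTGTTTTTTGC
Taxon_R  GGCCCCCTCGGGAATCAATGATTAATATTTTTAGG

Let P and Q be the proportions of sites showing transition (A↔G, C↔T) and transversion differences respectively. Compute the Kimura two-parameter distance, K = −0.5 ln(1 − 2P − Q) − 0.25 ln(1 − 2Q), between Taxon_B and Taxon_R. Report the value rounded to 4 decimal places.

0.4603

The sequences differ at positions 4 (A/C, transversion), 6 (A/C, transversion), 7 (G/C, transversion), 14 (C/A, transversion), 16 (T/C, transition), 19 (A/T, transversion), 21 (C/A, transversion), 24 (T/A, transversion), 25 (G/A, transition), 27 (G/A, transition), 33 (T/A, transversion), 35 (C/G, transversion).
Of the 12 differences, 3 transitions and 9 transversions over 35 sites: P = 3/35 = 0.085714, Q = 9/35 = 0.257143.
d = −0.5·ln(0.571429) − 0.25·ln(0.485714) = −0.5·(-0.559615) − 0.25·(-0.722135) = 0.4603.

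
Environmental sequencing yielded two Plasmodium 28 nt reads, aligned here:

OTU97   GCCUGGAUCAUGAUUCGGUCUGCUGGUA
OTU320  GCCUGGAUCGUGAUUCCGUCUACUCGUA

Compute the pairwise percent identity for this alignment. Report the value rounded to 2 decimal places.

Differing sites — 10:A/G; 17:G/C; 22:G/A; 25:G/C.
24 of the 28 sites match, so the percent identity is 24/28 × 100 = 85.71%.

85.71%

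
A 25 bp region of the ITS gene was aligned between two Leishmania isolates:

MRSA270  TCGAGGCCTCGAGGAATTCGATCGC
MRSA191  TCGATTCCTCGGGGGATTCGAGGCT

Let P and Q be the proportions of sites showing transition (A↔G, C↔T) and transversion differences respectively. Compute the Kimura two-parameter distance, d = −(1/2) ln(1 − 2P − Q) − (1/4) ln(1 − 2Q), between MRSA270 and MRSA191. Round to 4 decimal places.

0.4176

The sequences differ at positions 5 (G/T, transversion), 6 (G/T, transversion), 12 (A/G, transition), 15 (A/G, transition), 22 (T/G, transversion), 23 (C/G, transversion), 24 (G/C, transversion), 25 (C/T, transition).
Of the 8 differences, 3 transitions and 5 transversions over 25 sites: P = 3/25 = 0.120000, Q = 5/25 = 0.200000.
d = −0.5·ln(0.560000) − 0.25·ln(0.600000) = −0.5·(-0.579818) − 0.25·(-0.510826) = 0.4176.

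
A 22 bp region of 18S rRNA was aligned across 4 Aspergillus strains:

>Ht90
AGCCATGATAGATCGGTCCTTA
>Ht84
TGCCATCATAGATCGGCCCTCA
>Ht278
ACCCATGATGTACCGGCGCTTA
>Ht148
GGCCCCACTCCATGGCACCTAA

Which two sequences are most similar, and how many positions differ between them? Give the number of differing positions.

4

Pairwise Hamming distances:
  Ht90 vs Ht84: 4
  Ht90 vs Ht278: 6
  Ht90 vs Ht148: 11
  Ht84 vs Ht278: 8
  Ht84 vs Ht148: 11
  Ht278 vs Ht148: 14
The smallest is 4, between Ht90 and Ht84.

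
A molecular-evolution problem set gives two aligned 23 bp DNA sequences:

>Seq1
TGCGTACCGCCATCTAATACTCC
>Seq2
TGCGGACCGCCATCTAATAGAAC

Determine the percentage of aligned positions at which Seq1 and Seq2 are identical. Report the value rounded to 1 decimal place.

Differing sites — 5:T/G; 20:C/G; 21:T/A; 22:C/A.
19 of the 23 sites match, so the percent identity is 19/23 × 100 = 82.6%.

82.6%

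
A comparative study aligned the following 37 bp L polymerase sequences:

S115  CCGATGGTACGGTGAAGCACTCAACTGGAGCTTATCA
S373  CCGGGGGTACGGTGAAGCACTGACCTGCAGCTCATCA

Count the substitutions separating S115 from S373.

6

Mismatches occur at site 4 (A↔G), site 5 (T↔G), site 22 (C↔G), site 24 (A↔C), site 28 (G↔C), site 33 (T↔C).
That gives 6 mismatches out of 37 aligned sites, so the Hamming distance is 6.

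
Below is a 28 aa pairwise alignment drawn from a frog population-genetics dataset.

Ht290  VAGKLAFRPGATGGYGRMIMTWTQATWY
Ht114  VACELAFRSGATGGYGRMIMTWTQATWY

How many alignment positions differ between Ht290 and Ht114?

The sequences differ at positions 3 (G/C), 4 (K/E), 9 (P/S).
That gives 3 mismatches out of 28 aligned sites, so the Hamming distance is 3.

3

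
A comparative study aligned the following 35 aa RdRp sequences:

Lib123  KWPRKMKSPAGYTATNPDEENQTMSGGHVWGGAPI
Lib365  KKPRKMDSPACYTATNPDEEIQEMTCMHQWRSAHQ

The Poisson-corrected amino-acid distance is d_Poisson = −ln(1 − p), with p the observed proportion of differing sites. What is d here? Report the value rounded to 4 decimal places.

0.4643

Differing sites — 2:W/K; 7:K/D; 11:G/C; 21:N/I; 23:T/E; 25:S/T; 26:G/C; 27:G/M; 29:V/Q; 31:G/R; 32:G/S; 34:P/H; 35:I/Q.
p = 13/35 = 0.371429.
d = −ln(1 − 0.371429) = −ln(0.628571) = 0.4643.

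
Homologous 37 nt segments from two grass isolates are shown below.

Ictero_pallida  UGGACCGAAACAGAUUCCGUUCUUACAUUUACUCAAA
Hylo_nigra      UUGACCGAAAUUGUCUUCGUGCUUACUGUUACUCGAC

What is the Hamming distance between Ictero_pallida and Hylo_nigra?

Differing sites — 2:G/U; 11:C/U; 12:A/U; 14:A/U; 15:U/C; 17:C/U; 21:U/G; 27:A/U; 28:U/G; 35:A/G; 37:A/C.
That gives 11 mismatches out of 37 aligned sites, so the Hamming distance is 11.

11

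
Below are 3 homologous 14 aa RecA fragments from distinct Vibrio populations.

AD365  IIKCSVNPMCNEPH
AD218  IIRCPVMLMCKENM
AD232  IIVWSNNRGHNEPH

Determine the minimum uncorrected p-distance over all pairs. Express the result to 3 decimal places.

Pairwise Hamming distances:
  AD365 vs AD218: 7
  AD365 vs AD232: 6
  AD218 vs AD232: 11
The smallest is 6 mismatches, between AD365 and AD232; p = 6/14 = 0.429.

0.429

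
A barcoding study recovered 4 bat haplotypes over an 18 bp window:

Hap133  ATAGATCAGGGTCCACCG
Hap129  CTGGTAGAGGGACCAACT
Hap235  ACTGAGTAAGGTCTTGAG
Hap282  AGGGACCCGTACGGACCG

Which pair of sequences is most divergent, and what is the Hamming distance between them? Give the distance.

Pairwise Hamming distances:
  Hap133 vs Hap129: 8
  Hap133 vs Hap235: 9
  Hap133 vs Hap282: 9
  Hap129 vs Hap235: 13
  Hap129 vs Hap282: 13
  Hap235 vs Hap282: 14
The largest is 14, between Hap235 and Hap282.

14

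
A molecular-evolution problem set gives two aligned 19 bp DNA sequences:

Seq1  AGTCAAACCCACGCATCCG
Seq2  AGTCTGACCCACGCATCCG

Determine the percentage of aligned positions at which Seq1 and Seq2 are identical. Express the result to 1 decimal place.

89.5%

The sequences differ at positions 5 (A/T), 6 (A/G).
17 of the 19 sites match, so the percent identity is 17/19 × 100 = 89.5%.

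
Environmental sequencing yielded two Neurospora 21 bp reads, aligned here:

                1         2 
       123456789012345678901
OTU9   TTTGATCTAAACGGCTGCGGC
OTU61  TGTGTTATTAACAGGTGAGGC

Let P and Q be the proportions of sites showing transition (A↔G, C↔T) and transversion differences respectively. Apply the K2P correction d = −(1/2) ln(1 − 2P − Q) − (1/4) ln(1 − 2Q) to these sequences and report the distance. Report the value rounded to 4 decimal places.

The sequences differ at positions 2 (T/G, transversion), 5 (A/T, transversion), 7 (C/A, transversion), 9 (A/T, transversion), 13 (G/A, transition), 15 (C/G, transversion), 18 (C/A, transversion).
Of the 7 differences, 1 transition and 6 transversions over 21 sites: P = 1/21 = 0.047619, Q = 6/21 = 0.285714.
d = −0.5·ln(0.619048) − 0.25·ln(0.428572) = −0.5·(-0.479572) − 0.25·(-0.847297) = 0.4516.

0.4516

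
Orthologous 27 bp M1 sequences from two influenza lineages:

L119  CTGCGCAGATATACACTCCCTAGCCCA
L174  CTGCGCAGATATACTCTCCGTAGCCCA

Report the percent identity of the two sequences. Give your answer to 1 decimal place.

The sequences differ at positions 15 (A/T), 20 (C/G).
25 of the 27 sites match, so the percent identity is 25/27 × 100 = 92.6%.

92.6%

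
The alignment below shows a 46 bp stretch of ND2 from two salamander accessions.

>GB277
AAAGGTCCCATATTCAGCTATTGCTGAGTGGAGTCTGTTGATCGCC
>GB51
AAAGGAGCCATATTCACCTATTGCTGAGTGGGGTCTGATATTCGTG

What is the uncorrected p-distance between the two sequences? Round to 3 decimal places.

Mismatches occur at site 6 (T/A), site 7 (C/G), site 17 (G/C), site 32 (A/G), site 38 (T/A), site 40 (G/A), site 41 (A/T), site 45 (C/T), site 46 (C/G).
There are 9 differences over 46 sites, so p = 9/46 = 0.196.

0.196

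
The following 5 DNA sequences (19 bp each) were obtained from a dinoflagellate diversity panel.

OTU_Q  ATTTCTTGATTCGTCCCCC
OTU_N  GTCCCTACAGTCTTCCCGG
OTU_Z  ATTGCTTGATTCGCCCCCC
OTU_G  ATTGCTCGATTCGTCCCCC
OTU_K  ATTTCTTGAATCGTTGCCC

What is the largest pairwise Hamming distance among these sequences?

11

Pairwise Hamming distances:
  OTU_Q vs OTU_N: 9
  OTU_Q vs OTU_Z: 2
  OTU_Q vs OTU_G: 2
  OTU_Q vs OTU_K: 3
  OTU_N vs OTU_Z: 10
  OTU_N vs OTU_G: 9
  OTU_N vs OTU_K: 11
  OTU_Z vs OTU_G: 2
  OTU_Z vs OTU_K: 5
  OTU_G vs OTU_K: 5
The largest is 11, between OTU_N and OTU_K.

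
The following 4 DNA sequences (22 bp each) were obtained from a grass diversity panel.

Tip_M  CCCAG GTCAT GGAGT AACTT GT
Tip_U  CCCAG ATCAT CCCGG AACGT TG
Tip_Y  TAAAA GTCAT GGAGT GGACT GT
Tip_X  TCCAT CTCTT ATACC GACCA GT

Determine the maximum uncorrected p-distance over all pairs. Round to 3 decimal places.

Pairwise Hamming distances:
  Tip_M vs Tip_U: 8
  Tip_M vs Tip_Y: 8
  Tip_M vs Tip_X: 11
  Tip_U vs Tip_Y: 15
  Tip_U vs Tip_X: 14
  Tip_Y vs Tip_X: 12
The largest is 15 mismatches, between Tip_U and Tip_Y; p = 15/22 = 0.682.

0.682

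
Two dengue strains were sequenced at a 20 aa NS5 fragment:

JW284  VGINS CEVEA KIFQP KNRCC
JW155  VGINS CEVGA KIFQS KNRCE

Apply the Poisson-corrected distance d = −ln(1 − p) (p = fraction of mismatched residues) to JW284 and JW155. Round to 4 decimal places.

Differing sites — 9:E/G; 15:P/S; 20:C/E.
p = 3/20 = 0.150000.
d = −ln(1 − 0.150000) = −ln(0.850000) = 0.1625.

0.1625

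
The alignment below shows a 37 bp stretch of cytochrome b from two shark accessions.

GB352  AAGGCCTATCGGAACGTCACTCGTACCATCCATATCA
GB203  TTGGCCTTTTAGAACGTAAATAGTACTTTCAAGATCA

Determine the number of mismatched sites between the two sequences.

Mismatches occur at site 1 (A→T), site 2 (A→T), site 8 (A→T), site 10 (C→T), site 11 (G→A), site 18 (C→A), site 20 (C→A), site 22 (C→A), site 27 (C→T), site 28 (A→T), site 31 (C→A), site 33 (T→G).
That gives 12 mismatches out of 37 aligned sites, so the Hamming distance is 12.

12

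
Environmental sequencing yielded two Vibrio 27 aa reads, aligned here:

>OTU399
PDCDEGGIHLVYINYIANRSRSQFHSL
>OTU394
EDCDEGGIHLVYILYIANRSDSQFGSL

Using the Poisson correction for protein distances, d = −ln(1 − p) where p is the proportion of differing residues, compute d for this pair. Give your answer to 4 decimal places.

0.1603

Mismatches occur at site 1 (P/E), site 14 (N/L), site 21 (R/D), site 25 (H/G).
p = 4/27 = 0.148148.
d = −ln(1 − 0.148148) = −ln(0.851852) = 0.1603.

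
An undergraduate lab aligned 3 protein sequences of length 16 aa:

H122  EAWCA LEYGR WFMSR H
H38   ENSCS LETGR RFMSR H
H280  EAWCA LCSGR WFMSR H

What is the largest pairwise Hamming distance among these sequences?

6

Pairwise Hamming distances:
  H122 vs H38: 5
  H122 vs H280: 2
  H38 vs H280: 6
The largest is 6, between H38 and H280.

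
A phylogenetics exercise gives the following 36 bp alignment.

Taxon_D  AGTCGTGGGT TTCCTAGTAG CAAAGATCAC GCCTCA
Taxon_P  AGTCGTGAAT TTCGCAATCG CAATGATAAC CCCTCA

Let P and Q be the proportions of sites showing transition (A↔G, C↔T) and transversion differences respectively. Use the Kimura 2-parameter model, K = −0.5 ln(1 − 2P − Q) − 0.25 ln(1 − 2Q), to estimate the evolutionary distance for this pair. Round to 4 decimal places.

Mismatches occur at site 8 (G↔A, transition), site 9 (G↔A, transition), site 14 (C↔G, transversion), site 15 (T↔C, transition), site 17 (G↔A, transition), site 19 (A↔C, transversion), site 24 (A↔T, transversion), site 28 (C↔A, transversion), site 31 (G↔C, transversion).
Of the 9 differences, 4 transitions and 5 transversions over 36 sites: P = 4/36 = 0.111111, Q = 5/36 = 0.138889.
d = −0.5·ln(0.638889) − 0.25·ln(0.722222) = −0.5·(-0.448025) − 0.25·(-0.325423) = 0.3054.

0.3054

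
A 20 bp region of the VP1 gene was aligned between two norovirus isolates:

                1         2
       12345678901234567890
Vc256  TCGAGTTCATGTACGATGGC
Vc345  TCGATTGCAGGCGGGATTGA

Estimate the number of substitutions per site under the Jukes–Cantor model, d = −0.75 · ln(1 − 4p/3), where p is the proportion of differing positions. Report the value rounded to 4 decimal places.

Differing sites — 5:G/T; 7:T/G; 10:T/G; 12:T/C; 13:A/G; 14:C/G; 18:G/T; 20:C/A.
p = 8/20 = 0.400000.
d = −0.75 · ln(1 − (4/3)·0.400000) = −0.75 · ln(0.466667) = −0.75 · (-0.762139) = 0.5716.

0.5716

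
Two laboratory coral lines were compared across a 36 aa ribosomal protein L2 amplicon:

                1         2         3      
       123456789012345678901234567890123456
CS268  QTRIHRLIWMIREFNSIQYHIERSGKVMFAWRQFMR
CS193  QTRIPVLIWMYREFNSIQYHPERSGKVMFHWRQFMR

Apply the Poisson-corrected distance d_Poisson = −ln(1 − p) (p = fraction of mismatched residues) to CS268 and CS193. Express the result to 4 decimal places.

0.1495

The sequences differ at positions 5 (H/P), 6 (R/V), 11 (I/Y), 21 (I/P), 30 (A/H).
p = 5/36 = 0.138889.
d = −ln(1 − 0.138889) = −ln(0.861111) = 0.1495.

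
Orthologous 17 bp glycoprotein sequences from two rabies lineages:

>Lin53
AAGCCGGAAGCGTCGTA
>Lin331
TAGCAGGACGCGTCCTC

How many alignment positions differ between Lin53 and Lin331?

The sequences differ at positions 1 (A/T), 5 (C/A), 9 (A/C), 15 (G/C), 17 (A/C).
That gives 5 mismatches out of 17 aligned sites, so the Hamming distance is 5.

5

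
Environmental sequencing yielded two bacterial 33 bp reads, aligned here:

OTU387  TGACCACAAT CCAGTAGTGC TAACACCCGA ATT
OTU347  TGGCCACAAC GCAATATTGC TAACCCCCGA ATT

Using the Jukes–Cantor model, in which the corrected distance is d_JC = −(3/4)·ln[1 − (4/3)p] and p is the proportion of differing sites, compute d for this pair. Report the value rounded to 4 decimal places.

0.2082

The sequences differ at positions 3 (A/G), 10 (T/C), 11 (C/G), 14 (G/A), 17 (G/T), 25 (A/C).
p = 6/33 = 0.181818.
d = −0.75 · ln(1 − (4/3)·0.181818) = −0.75 · ln(0.757576) = −0.75 · (-0.277631) = 0.2082.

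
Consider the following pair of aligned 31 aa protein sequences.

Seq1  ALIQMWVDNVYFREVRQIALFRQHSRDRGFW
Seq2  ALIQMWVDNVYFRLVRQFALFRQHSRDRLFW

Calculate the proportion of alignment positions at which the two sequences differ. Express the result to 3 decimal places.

0.097

Differing sites — 14:E/L; 18:I/F; 29:G/L.
There are 3 differences over 31 sites, so p = 3/31 = 0.097.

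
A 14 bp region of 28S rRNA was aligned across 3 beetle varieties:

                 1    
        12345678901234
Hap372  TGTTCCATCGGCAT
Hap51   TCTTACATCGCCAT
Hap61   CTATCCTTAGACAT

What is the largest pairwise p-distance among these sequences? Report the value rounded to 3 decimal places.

Pairwise Hamming distances:
  Hap372 vs Hap51: 3
  Hap372 vs Hap61: 6
  Hap51 vs Hap61: 7
The largest is 7 mismatches, between Hap51 and Hap61; p = 7/14 = 0.500.

0.500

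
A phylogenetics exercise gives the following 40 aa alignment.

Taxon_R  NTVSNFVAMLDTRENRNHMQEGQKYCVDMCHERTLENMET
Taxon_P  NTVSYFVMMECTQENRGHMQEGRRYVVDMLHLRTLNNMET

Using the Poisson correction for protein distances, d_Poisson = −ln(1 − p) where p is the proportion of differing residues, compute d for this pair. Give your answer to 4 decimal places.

0.3567

Mismatches occur at site 5 (N/Y), site 8 (A/M), site 10 (L/E), site 11 (D/C), site 13 (R/Q), site 17 (N/G), site 23 (Q/R), site 24 (K/R), site 26 (C/V), site 30 (C/L), site 32 (E/L), site 36 (E/N).
p = 12/40 = 0.300000.
d = −ln(1 − 0.300000) = −ln(0.700000) = 0.3567.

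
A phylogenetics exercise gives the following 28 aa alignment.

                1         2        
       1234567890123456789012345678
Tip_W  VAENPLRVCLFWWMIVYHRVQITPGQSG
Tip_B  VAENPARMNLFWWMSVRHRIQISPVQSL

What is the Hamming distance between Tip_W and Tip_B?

9

Mismatches occur at site 6 (L→A), site 8 (V→M), site 9 (C→N), site 15 (I→S), site 17 (Y→R), site 20 (V→I), site 23 (T→S), site 25 (G→V), site 28 (G→L).
That gives 9 mismatches out of 28 aligned sites, so the Hamming distance is 9.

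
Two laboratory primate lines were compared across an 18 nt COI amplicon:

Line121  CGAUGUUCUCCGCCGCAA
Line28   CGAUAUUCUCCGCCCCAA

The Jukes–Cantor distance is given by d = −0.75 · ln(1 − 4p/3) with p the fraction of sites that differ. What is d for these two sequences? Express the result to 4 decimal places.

0.1203

The sequences differ at positions 5 (G/A), 15 (G/C).
p = 2/18 = 0.111111.
d = −0.75 · ln(1 − (4/3)·0.111111) = −0.75 · ln(0.851852) = −0.75 · (-0.160342) = 0.1203.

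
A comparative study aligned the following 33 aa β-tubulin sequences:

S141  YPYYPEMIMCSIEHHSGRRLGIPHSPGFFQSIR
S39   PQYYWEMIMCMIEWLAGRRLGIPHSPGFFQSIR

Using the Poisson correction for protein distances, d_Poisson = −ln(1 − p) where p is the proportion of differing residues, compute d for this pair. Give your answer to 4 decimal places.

Mismatches occur at site 1 (Y→P), site 2 (P→Q), site 5 (P→W), site 11 (S→M), site 14 (H→W), site 15 (H→L), site 16 (S→A).
p = 7/33 = 0.212121.
d = −ln(1 − 0.212121) = −ln(0.787879) = 0.2384.

0.2384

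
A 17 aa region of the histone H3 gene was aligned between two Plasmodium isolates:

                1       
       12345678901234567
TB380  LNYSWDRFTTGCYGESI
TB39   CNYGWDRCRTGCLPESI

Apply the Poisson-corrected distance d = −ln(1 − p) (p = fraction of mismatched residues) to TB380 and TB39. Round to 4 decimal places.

Mismatches occur at site 1 (L↔C), site 4 (S↔G), site 8 (F↔C), site 9 (T↔R), site 13 (Y↔L), site 14 (G↔P).
p = 6/17 = 0.352941.
d = −ln(1 − 0.352941) = −ln(0.647059) = 0.4353.

0.4353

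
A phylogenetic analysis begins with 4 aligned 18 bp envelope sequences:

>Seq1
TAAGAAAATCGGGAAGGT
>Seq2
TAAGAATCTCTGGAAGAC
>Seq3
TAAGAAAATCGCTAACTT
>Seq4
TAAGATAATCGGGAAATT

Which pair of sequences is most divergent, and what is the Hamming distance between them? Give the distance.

Pairwise Hamming distances:
  Seq1 vs Seq2: 5
  Seq1 vs Seq3: 4
  Seq1 vs Seq4: 3
  Seq2 vs Seq3: 8
  Seq2 vs Seq4: 7
  Seq3 vs Seq4: 4
The largest is 8, between Seq2 and Seq3.

8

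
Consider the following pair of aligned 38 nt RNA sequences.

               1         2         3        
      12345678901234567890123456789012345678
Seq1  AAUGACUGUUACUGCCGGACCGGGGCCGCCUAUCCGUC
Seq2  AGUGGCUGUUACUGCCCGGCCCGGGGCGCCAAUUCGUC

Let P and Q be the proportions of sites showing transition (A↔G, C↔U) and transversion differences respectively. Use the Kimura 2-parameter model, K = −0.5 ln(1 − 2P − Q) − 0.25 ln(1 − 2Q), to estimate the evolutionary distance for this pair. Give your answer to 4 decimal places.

0.2488

Differing sites — 2:A/G (Ti); 5:A/G (Ti); 17:G/C (Tv); 19:A/G (Ti); 22:G/C (Tv); 26:C/G (Tv); 31:U/A (Tv); 34:C/U (Ti).
Of the 8 differences, 4 transitions and 4 transversions over 38 sites: P = 4/38 = 0.105263, Q = 4/38 = 0.105263.
d = −0.5·ln(0.684211) − 0.25·ln(0.789474) = −0.5·(-0.379489) − 0.25·(-0.236388) = 0.2488.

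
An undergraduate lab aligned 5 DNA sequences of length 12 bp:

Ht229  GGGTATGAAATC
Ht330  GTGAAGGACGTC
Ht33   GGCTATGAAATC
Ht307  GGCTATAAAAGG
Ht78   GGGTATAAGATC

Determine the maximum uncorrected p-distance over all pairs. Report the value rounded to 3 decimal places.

0.750

Pairwise Hamming distances:
  Ht229 vs Ht330: 5
  Ht229 vs Ht33: 1
  Ht229 vs Ht307: 4
  Ht229 vs Ht78: 2
  Ht330 vs Ht33: 6
  Ht330 vs Ht307: 9
  Ht330 vs Ht78: 6
  Ht33 vs Ht307: 3
  Ht33 vs Ht78: 3
  Ht307 vs Ht78: 4
The largest is 9 mismatches, between Ht330 and Ht307; p = 9/12 = 0.750.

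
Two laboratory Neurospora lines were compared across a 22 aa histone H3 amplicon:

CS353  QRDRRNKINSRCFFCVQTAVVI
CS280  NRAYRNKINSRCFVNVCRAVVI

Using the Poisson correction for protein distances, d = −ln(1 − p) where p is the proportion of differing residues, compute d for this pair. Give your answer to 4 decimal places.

0.3830

Mismatches occur at site 1 (Q/N), site 3 (D/A), site 4 (R/Y), site 14 (F/V), site 15 (C/N), site 17 (Q/C), site 18 (T/R).
p = 7/22 = 0.318182.
d = −ln(1 − 0.318182) = −ln(0.681818) = 0.3830.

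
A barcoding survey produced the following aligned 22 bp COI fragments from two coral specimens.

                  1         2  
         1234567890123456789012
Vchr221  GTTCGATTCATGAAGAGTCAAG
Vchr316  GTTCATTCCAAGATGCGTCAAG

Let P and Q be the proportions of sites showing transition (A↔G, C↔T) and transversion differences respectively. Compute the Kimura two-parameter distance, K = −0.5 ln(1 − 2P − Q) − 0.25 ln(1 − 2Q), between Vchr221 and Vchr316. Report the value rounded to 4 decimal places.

0.3390

The sequences differ at positions 5 (G/A, transition), 6 (A/T, transversion), 8 (T/C, transition), 11 (T/A, transversion), 14 (A/T, transversion), 16 (A/C, transversion).
Of the 6 differences, 2 transitions and 4 transversions over 22 sites: P = 2/22 = 0.090909, Q = 4/22 = 0.181818.
d = −0.5·ln(0.636364) − 0.25·ln(0.636364) = −0.5·(-0.451985) − 0.25·(-0.451985) = 0.3390.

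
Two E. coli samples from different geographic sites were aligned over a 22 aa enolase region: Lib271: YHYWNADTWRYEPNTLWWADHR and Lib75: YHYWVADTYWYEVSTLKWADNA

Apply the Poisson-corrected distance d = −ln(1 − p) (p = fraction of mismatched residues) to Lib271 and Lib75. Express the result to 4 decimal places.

The sequences differ at positions 5 (N/V), 9 (W/Y), 10 (R/W), 13 (P/V), 14 (N/S), 17 (W/K), 21 (H/N), 22 (R/A).
p = 8/22 = 0.363636.
d = −ln(1 − 0.363636) = −ln(0.636364) = 0.4520.

0.4520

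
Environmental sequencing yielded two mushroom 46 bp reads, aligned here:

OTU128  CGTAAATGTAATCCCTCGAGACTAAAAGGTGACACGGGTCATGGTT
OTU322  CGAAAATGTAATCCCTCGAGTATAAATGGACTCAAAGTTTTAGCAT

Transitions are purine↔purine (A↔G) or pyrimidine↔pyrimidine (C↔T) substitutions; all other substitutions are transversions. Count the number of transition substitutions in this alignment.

The sequences differ at positions 3 (T/A, transversion), 21 (A/T, transversion), 22 (C/A, transversion), 27 (A/T, transversion), 30 (T/A, transversion), 31 (G/C, transversion), 32 (A/T, transversion), 35 (C/A, transversion), 36 (G/A, transition), 38 (G/T, transversion), 40 (C/T, transition), 41 (A/T, transversion), 42 (T/A, transversion), 44 (G/C, transversion), 45 (T/A, transversion).
Of the 15 differences, 2 transitions and 13 transversions, so the answer is 2.

2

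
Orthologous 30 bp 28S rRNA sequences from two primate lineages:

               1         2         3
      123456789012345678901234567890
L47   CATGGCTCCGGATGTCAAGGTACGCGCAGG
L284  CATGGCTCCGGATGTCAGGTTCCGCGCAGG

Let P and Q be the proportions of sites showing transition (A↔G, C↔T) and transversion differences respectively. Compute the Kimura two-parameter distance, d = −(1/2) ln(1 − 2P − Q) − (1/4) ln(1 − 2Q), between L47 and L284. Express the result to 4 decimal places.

Differing sites — 18:A/G (Ti); 20:G/T (Tv); 22:A/C (Tv).
Of the 3 differences, 1 transition and 2 transversions over 30 sites: P = 1/30 = 0.033333, Q = 2/30 = 0.066667.
d = −0.5·ln(0.866667) − 0.25·ln(0.866666) = −0.5·(-0.143100) − 0.25·(-0.143102) = 0.1073.

0.1073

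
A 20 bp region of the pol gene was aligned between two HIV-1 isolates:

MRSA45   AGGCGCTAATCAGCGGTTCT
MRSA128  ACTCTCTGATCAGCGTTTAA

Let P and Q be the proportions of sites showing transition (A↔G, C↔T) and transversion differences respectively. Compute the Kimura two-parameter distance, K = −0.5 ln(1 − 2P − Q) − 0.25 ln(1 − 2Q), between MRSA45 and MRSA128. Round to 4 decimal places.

0.4845

The sequences differ at positions 2 (G/C, transversion), 3 (G/T, transversion), 5 (G/T, transversion), 8 (A/G, transition), 16 (G/T, transversion), 19 (C/A, transversion), 20 (T/A, transversion).
Of the 7 differences, 1 transition and 6 transversions over 20 sites: P = 1/20 = 0.050000, Q = 6/20 = 0.300000.
d = −0.5·ln(0.600000) − 0.25·ln(0.400000) = −0.5·(-0.510826) − 0.25·(-0.916291) = 0.4845.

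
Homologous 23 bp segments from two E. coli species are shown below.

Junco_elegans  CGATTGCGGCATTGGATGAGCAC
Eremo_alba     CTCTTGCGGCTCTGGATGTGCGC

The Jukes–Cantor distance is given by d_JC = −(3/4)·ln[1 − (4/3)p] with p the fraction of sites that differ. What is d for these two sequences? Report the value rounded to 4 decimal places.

Differing sites — 2:G/T; 3:A/C; 11:A/T; 12:T/C; 19:A/T; 22:A/G.
p = 6/23 = 0.260870.
d = −0.75 · ln(1 − (4/3)·0.260870) = −0.75 · ln(0.652173) = −0.75 · (-0.427445) = 0.3206.

0.3206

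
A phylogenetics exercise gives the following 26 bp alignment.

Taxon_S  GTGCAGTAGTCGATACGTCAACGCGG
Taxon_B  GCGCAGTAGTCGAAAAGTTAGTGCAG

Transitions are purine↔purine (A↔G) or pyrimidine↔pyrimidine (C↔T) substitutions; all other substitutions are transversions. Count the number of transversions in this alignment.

The sequences differ at positions 2 (T/C, transition), 14 (T/A, transversion), 16 (C/A, transversion), 19 (C/T, transition), 21 (A/G, transition), 22 (C/T, transition), 25 (G/A, transition).
Of the 7 differences, 5 transitions and 2 transversions, so the answer is 2.

2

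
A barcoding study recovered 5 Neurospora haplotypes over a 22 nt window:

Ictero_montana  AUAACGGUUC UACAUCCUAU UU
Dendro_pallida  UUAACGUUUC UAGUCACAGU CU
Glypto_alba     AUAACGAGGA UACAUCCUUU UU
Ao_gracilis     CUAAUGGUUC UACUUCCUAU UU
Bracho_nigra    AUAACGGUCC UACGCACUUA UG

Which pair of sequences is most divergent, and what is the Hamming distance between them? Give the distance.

Pairwise Hamming distances:
  Ictero_montana vs Dendro_pallida: 9
  Ictero_montana vs Glypto_alba: 5
  Ictero_montana vs Ao_gracilis: 3
  Ictero_montana vs Bracho_nigra: 7
  Dendro_pallida vs Glypto_alba: 12
  Dendro_pallida vs Ao_gracilis: 9
  Dendro_pallida vs Bracho_nigra: 10
  Glypto_alba vs Ao_gracilis: 8
  Glypto_alba vs Bracho_nigra: 9
  Ao_gracilis vs Bracho_nigra: 9
The largest is 12, between Dendro_pallida and Glypto_alba.

12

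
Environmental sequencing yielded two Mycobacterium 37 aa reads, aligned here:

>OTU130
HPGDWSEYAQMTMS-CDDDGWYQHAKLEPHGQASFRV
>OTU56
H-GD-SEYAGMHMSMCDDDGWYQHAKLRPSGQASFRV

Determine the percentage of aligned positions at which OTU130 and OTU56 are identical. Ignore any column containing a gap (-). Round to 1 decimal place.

Excluding the 3 gap columns leaves 34 comparable sites.
Differing sites — 10:Q/G; 12:T/H; 28:E/R; 30:H/S.
30 of the 34 comparable sites match, so the percent identity is 30/34 × 100 = 88.2%.

88.2%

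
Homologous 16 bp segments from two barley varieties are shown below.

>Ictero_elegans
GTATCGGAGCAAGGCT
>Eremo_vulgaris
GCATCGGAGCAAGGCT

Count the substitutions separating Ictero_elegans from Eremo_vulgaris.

A single mismatch occurs at site 2 (T↔C).
That gives 1 mismatch out of 16 aligned sites, so the Hamming distance is 1.

1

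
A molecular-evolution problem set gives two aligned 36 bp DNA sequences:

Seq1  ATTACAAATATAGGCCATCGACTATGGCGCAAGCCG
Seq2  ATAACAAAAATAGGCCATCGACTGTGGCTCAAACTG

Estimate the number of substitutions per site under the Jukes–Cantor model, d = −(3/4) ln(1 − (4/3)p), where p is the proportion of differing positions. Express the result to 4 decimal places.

0.1885

The sequences differ at positions 3 (T/A), 9 (T/A), 24 (A/G), 29 (G/T), 33 (G/A), 35 (C/T).
p = 6/36 = 0.166667.
d = −0.75 · ln(1 − (4/3)·0.166667) = −0.75 · ln(0.777777) = −0.75 · (-0.251315) = 0.1885.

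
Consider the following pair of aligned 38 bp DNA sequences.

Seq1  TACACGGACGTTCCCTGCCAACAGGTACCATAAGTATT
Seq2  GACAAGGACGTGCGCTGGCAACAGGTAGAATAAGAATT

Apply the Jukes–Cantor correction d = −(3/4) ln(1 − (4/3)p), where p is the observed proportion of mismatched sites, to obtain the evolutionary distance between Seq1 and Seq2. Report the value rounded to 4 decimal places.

0.2471

Mismatches occur at site 1 (T/G), site 5 (C/A), site 12 (T/G), site 14 (C/G), site 18 (C/G), site 28 (C/G), site 29 (C/A), site 35 (T/A).
p = 8/38 = 0.210526.
d = −0.75 · ln(1 − (4/3)·0.210526) = −0.75 · ln(0.719299) = −0.75 · (-0.329478) = 0.2471.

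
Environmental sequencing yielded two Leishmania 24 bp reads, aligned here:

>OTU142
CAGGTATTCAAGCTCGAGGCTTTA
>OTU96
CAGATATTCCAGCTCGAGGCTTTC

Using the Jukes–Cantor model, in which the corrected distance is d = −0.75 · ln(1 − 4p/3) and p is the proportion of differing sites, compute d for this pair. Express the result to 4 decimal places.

0.1367

Differing sites — 4:G/A; 10:A/C; 24:A/C.
p = 3/24 = 0.125000.
d = −0.75 · ln(1 − (4/3)·0.125000) = −0.75 · ln(0.833333) = −0.75 · (-0.182322) = 0.1367.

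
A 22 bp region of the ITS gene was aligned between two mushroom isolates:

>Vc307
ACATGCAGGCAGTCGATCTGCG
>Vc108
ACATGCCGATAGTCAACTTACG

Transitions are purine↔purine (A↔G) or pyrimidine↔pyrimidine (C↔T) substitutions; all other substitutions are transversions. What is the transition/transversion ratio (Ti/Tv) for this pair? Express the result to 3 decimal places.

6.000

Mismatches occur at site 7 (A↔C, transversion), site 9 (G↔A, transition), site 10 (C↔T, transition), site 15 (G↔A, transition), site 17 (T↔C, transition), site 18 (C↔T, transition), site 20 (G↔A, transition).
Of the 7 differences, 6 transitions and 1 transversion, so Ti/Tv = 6/1 = 6.000.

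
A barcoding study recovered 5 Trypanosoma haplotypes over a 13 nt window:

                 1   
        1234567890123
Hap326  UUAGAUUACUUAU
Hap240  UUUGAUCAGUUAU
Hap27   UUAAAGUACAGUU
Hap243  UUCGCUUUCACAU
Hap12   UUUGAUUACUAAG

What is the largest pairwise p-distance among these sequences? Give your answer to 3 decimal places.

Pairwise Hamming distances:
  Hap326 vs Hap240: 3
  Hap326 vs Hap27: 5
  Hap326 vs Hap243: 5
  Hap326 vs Hap12: 3
  Hap240 vs Hap27: 8
  Hap240 vs Hap243: 7
  Hap240 vs Hap12: 4
  Hap27 vs Hap243: 7
  Hap27 vs Hap12: 7
  Hap243 vs Hap12: 6
The largest is 8 mismatches, between Hap240 and Hap27; p = 8/13 = 0.615.

0.615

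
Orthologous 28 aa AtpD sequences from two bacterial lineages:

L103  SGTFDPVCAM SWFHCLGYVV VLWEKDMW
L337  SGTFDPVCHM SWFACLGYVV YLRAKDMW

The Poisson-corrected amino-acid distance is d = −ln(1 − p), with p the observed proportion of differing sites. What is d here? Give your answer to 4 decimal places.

0.1967

Differing sites — 9:A/H; 14:H/A; 21:V/Y; 23:W/R; 24:E/A.
p = 5/28 = 0.178571.
d = −ln(1 − 0.178571) = −ln(0.821429) = 0.1967.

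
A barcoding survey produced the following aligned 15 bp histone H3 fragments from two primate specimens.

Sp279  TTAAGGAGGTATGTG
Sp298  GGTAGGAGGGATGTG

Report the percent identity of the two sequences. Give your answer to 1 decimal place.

The sequences differ at positions 1 (T/G), 2 (T/G), 3 (A/T), 10 (T/G).
11 of the 15 sites match, so the percent identity is 11/15 × 100 = 73.3%.

73.3%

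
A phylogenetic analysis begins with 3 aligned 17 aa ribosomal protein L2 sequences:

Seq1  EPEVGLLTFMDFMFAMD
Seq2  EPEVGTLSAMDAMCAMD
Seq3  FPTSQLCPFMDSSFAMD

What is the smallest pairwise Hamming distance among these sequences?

Pairwise Hamming distances:
  Seq1 vs Seq2: 5
  Seq1 vs Seq3: 8
  Seq2 vs Seq3: 11
The smallest is 5, between Seq1 and Seq2.

5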